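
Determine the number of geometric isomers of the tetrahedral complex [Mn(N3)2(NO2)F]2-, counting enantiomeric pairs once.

1

In a tetrahedral complex all four positions are equivalent and every pair of ligands is adjacent — there is no cis/trans distinction.
Only one geometric arrangement is possible.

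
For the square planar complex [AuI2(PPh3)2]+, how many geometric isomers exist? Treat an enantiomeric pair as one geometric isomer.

2

In a square planar complex each vertex has one trans partner and two cis neighbours.
Working through the distinct placements yields 2 geometric isomers: I cis; I trans.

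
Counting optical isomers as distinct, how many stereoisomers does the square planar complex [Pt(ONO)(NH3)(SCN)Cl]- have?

3

A square has two trans pairs of vertices; adjacent vertices are cis.
There are 3 geometric isomers: (Cl/ONO trans, NH3/SCN trans); (Cl/SCN trans, NH3/ONO trans); (Cl/NH3 trans, ONO/SCN trans).
Each arrangement has an internal mirror plane or centre of symmetry, so none is chiral.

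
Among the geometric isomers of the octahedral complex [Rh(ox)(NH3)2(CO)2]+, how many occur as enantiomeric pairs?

The six octahedral sites form three mutually perpendicular trans pairs.
Each ox is bidentate and must span two cis positions.
The distinct arrangements are (3 in all): NH3 cis, CO trans; NH3 cis, CO cis (chiral); NH3 trans, CO cis.
One of these lacks any improper symmetry element and so occurs as an enantiomeric pair, giving 3 + 1 = 4 stereoisomers in total.

1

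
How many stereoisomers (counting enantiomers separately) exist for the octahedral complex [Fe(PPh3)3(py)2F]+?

3

The six octahedral sites form three mutually perpendicular trans pairs.
The distinct arrangements are (3 in all): PPh3 mer, py trans; PPh3 fac, py cis; PPh3 mer, py cis.
Each arrangement has an internal mirror plane or centre of symmetry, so none is chiral.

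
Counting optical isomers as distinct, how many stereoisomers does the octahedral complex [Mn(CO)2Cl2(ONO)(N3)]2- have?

Systematic placement gives 6 geometric isomers: CO trans, Cl trans; CO trans, Cl cis; CO cis, Cl cis (3 arrangements, 2 chiral); CO cis, Cl trans.
Of these, 2 lack any improper symmetry element and so occur as enantiomeric pairs, giving 6 + 2 = 8 stereoisomers in total.

8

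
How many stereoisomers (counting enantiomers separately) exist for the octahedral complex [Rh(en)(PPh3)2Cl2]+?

4

An octahedron has six vertices in three trans pairs; every non-trans pair is cis.
Each en is bidentate and must span two cis positions.
Systematic placement gives 3 geometric isomers: PPh3 cis, Cl trans; PPh3 cis, Cl cis (chiral); PPh3 trans, Cl cis.
One of these lacks any improper symmetry element and so occurs as an enantiomeric pair, giving 3 + 1 = 4 stereoisomers in total.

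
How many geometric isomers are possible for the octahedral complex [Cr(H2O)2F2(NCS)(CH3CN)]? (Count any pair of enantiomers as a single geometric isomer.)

6

The six octahedral sites form three mutually perpendicular trans pairs.
Systematic placement gives 6 geometric isomers: H2O cis, F cis (3 arrangements, 2 chiral); H2O trans, F cis; H2O cis, F trans; H2O trans, F trans.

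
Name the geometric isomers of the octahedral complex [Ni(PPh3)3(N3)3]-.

The six octahedral sites form three mutually perpendicular trans pairs.
Systematic placement gives 2 geometric isomers: PPh3 mer; PPh3 fac.

fac and mer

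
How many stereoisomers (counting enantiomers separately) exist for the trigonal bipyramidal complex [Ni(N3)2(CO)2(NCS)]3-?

In a trigonal bipyramid the two axial positions differ from the three equatorial ones.
Systematic enumeration (placing each ligand type in turn and discarding arrangements equivalent by rotation or reflection) gives 5 geometric isomers.
One of these lacks any improper symmetry element and so occurs as an enantiomeric pair, giving 5 + 1 = 6 stereoisomers in total.

6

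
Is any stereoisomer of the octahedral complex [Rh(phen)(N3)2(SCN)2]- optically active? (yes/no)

yes

The six octahedral sites form three mutually perpendicular trans pairs.
Each phen is bidentate and must span two cis positions.
There are 3 geometric isomers: N3 trans, SCN cis; N3 cis, SCN cis (chiral); N3 cis, SCN trans.
One of these lacks any improper symmetry element and so occurs as an enantiomeric pair, giving 3 + 1 = 4 stereoisomers in total.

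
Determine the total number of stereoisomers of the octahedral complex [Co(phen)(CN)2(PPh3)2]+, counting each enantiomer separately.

4

The six octahedral sites form three mutually perpendicular trans pairs.
Each phen is bidentate and must span two cis positions.
Working through the distinct placements yields 3 geometric isomers: CN trans, PPh3 cis; CN cis, PPh3 cis (chiral); CN cis, PPh3 trans.
One of these lacks any improper symmetry element and so occurs as an enantiomeric pair, giving 3 + 1 = 4 stereoisomers in total.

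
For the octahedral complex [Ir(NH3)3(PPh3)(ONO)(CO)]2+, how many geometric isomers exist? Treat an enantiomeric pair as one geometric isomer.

In an octahedral complex each vertex has one trans partner and four cis neighbours.
Systematic placement gives 4 geometric isomers: NH3 mer (3 arrangements); NH3 fac (chiral).

4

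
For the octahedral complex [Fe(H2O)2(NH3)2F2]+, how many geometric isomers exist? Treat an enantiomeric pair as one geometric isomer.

The six octahedral sites form three mutually perpendicular trans pairs.
The distinct arrangements are (5 in all): H2O trans, NH3 trans, F trans; H2O cis, NH3 cis, F trans; H2O cis, NH3 trans, F cis; H2O cis, NH3 cis, F cis (chiral); H2O trans, NH3 cis, F cis.

5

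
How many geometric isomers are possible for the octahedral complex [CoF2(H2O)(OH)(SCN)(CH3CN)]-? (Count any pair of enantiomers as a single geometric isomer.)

9

Systematic enumeration (placing each ligand type in turn and discarding arrangements equivalent by rotation or reflection) gives 9 geometric isomers.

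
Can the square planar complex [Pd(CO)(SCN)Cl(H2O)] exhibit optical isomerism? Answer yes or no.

no

Systematic placement gives 3 geometric isomers: (CO/H2O trans, Cl/SCN trans); (CO/SCN trans, Cl/H2O trans); (CO/Cl trans, H2O/SCN trans).
Each arrangement has an internal mirror plane or centre of symmetry, so none is chiral.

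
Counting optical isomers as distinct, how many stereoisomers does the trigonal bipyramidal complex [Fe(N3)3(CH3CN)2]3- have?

In a trigonal bipyramid the two axial positions differ from the three equatorial ones.
The distinct arrangements are (3 in all): CH3CN both axial; CH3CN one axial, one equatorial; CH3CN both equatorial.
Each arrangement has an internal mirror plane or centre of symmetry, so none is chiral.

3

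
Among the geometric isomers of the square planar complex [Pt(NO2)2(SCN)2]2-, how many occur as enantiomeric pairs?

0

A square has two trans pairs of vertices; adjacent vertices are cis.
Working through the distinct placements yields 2 geometric isomers: NO2 cis; NO2 trans.
Each arrangement has an internal mirror plane or centre of symmetry, so none is chiral.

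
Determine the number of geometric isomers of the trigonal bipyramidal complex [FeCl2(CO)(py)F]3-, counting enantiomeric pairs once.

7

In a trigonal bipyramid the two axial positions differ from the three equatorial ones.
Systematic enumeration (placing each ligand type in turn and discarding arrangements equivalent by rotation or reflection) gives 7 geometric isomers.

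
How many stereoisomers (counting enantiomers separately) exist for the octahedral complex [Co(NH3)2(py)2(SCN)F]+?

8

An octahedron has six vertices in three trans pairs; every non-trans pair is cis.
The distinct arrangements are (6 in all): NH3 cis, py trans; NH3 cis, py cis (3 arrangements, 2 chiral); NH3 trans, py trans; NH3 trans, py cis.
Of these, 2 lack any improper symmetry element and so occur as enantiomeric pairs, giving 6 + 2 = 8 stereoisomers in total.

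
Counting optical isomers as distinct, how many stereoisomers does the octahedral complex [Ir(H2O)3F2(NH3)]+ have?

3

In an octahedral complex each vertex has one trans partner and four cis neighbours.
The distinct arrangements are (3 in all): H2O mer, F trans; H2O fac, F cis; H2O mer, F cis.
Each arrangement has an internal mirror plane or centre of symmetry, so none is chiral.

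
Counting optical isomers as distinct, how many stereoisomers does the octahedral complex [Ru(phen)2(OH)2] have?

The six octahedral sites form three mutually perpendicular trans pairs.
Each phen is bidentate and must span two cis positions.
Working through the distinct placements yields 2 geometric isomers: OH trans; OH cis (chiral).
One of these lacks any improper symmetry element and so occurs as an enantiomeric pair, giving 2 + 1 = 3 stereoisomers in total.

3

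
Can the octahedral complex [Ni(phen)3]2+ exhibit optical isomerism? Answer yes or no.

Each phen is bidentate and must span two cis positions.
Only one geometric arrangement is possible; it has no improper symmetry element, so it exists as a pair of enantiomers (2 stereoisomers).

yes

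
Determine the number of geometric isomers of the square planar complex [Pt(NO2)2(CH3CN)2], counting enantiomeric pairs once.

2

A square has two trans pairs of vertices; adjacent vertices are cis.
The distinct arrangements are (2 in all): NO2 cis; NO2 trans.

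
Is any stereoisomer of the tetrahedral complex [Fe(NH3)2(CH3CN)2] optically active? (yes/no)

Only one geometric arrangement is possible.

no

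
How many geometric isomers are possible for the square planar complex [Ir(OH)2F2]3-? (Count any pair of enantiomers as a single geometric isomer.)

There are 2 geometric isomers: OH cis; OH trans.

2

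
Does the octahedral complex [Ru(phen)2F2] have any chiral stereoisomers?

yes

The six octahedral sites form three mutually perpendicular trans pairs.
Each phen is bidentate and must span two cis positions.
Systematic placement gives 2 geometric isomers: F trans; F cis (chiral).
One of these lacks any improper symmetry element and so occurs as an enantiomeric pair, giving 2 + 1 = 3 stereoisomers in total.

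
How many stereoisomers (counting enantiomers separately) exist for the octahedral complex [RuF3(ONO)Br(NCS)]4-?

In an octahedral complex each vertex has one trans partner and four cis neighbours.
Working through the distinct placements yields 4 geometric isomers: F mer (3 arrangements); F fac (chiral).
One of these lacks any improper symmetry element and so occurs as an enantiomeric pair, giving 4 + 1 = 5 stereoisomers in total.

5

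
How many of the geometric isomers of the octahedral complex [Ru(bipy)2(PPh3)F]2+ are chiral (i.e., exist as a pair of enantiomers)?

1

In an octahedral complex each vertex has one trans partner and four cis neighbours.
Each bipy is bidentate and must span two cis positions.
There are 2 geometric isomers: PPh3 and F mutually trans; PPh3 and F mutually cis (chiral).
One of these lacks any improper symmetry element and so occurs as an enantiomeric pair, giving 2 + 1 = 3 stereoisomers in total.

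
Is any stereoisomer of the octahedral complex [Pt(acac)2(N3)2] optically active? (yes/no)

yes

In an octahedral complex each vertex has one trans partner and four cis neighbours.
Each acac is bidentate and must span two cis positions.
Working through the distinct placements yields 2 geometric isomers: N3 trans; N3 cis (chiral).
One of these lacks any improper symmetry element and so occurs as an enantiomeric pair, giving 2 + 1 = 3 stereoisomers in total.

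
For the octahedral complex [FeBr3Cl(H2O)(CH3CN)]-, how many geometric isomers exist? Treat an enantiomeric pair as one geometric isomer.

4

The six octahedral sites form three mutually perpendicular trans pairs.
There are 4 geometric isomers: Br mer (3 arrangements); Br fac (chiral).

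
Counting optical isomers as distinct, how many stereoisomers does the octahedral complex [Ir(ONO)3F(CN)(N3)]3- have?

5

In an octahedral complex each vertex has one trans partner and four cis neighbours.
The distinct arrangements are (4 in all): ONO mer (3 arrangements); ONO fac (chiral).
One of these lacks any improper symmetry element and so occurs as an enantiomeric pair, giving 4 + 1 = 5 stereoisomers in total.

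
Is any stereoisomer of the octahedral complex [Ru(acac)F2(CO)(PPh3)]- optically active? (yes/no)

Each acac is bidentate and must span two cis positions.
There are 4 geometric isomers: F cis (3 arrangements, 2 chiral); F trans.
Of these, 2 lack any improper symmetry element and so occur as enantiomeric pairs, giving 4 + 2 = 6 stereoisomers in total.

yes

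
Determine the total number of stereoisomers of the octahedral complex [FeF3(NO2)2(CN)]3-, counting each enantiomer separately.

3

In an octahedral complex each vertex has one trans partner and four cis neighbours.
Systematic placement gives 3 geometric isomers: F mer, NO2 trans; F fac, NO2 cis; F mer, NO2 cis.
Each arrangement has an internal mirror plane or centre of symmetry, so none is chiral.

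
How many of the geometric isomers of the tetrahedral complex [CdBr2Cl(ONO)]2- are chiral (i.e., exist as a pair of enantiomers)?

In a tetrahedral complex all four positions are equivalent and every pair of ligands is adjacent — there is no cis/trans distinction.
Only one geometric arrangement is possible.

0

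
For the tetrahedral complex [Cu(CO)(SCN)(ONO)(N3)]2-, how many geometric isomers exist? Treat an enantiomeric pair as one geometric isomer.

Only one geometric arrangement is possible; it has no improper symmetry element, so it exists as a pair of enantiomers (2 stereoisomers).

1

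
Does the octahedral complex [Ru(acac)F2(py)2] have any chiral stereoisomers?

The six octahedral sites form three mutually perpendicular trans pairs.
Each acac is bidentate and must span two cis positions.
The distinct arrangements are (3 in all): F trans, py cis; F cis, py trans; F cis, py cis (chiral).
One of these lacks any improper symmetry element and so occurs as an enantiomeric pair, giving 3 + 1 = 4 stereoisomers in total.

yes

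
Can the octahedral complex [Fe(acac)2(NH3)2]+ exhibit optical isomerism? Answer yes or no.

An octahedron has six vertices in three trans pairs; every non-trans pair is cis.
Each acac is bidentate and must span two cis positions.
The distinct arrangements are (2 in all): NH3 trans; NH3 cis (chiral).
One of these lacks any improper symmetry element and so occurs as an enantiomeric pair, giving 2 + 1 = 3 stereoisomers in total.

yes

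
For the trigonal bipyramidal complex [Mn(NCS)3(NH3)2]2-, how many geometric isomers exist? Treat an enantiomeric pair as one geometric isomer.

3

In a trigonal bipyramid the two axial positions differ from the three equatorial ones.
There are 3 geometric isomers: NH3 both equatorial; NH3 one axial, one equatorial; NH3 both axial.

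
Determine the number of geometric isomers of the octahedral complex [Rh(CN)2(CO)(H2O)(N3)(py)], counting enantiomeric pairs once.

In an octahedral complex each vertex has one trans partner and four cis neighbours.
Systematic enumeration (placing each ligand type in turn and discarding arrangements equivalent by rotation or reflection) gives 9 geometric isomers.

9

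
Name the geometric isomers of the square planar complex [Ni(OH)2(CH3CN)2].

cis and trans

A square has two trans pairs of vertices; adjacent vertices are cis.
The distinct arrangements are (2 in all): OH cis; OH trans.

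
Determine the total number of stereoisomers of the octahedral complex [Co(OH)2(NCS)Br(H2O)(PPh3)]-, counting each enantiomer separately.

15

The six octahedral sites form three mutually perpendicular trans pairs.
Placing the ligands in turn and identifying arrangements related by rotation or reflection leaves 9 distinct geometric isomers.
Of these, 6 lack any improper symmetry element and so occur as enantiomeric pairs, giving 9 + 6 = 15 stereoisomers in total.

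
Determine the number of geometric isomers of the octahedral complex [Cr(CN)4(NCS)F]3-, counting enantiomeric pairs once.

Systematic placement gives 2 geometric isomers: NCS and F mutually trans; NCS and F mutually cis.

2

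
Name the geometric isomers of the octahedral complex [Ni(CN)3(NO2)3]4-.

fac and mer

The six octahedral sites form three mutually perpendicular trans pairs.
The distinct arrangements are (2 in all): CN mer; CN fac.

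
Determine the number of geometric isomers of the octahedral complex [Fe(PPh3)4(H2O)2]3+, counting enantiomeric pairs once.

2

In an octahedral complex each vertex has one trans partner and four cis neighbours.
The distinct arrangements are (2 in all): H2O trans; H2O cis.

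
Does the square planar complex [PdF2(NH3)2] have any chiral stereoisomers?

no

In a square planar complex each vertex has one trans partner and two cis neighbours.
There are 2 geometric isomers: F cis; F trans.
Each arrangement has an internal mirror plane or centre of symmetry, so none is chiral.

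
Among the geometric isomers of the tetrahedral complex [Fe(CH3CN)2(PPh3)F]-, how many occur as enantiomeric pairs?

Only one geometric arrangement is possible.

0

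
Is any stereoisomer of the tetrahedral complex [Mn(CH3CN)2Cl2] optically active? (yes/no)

no

Only one geometric arrangement is possible.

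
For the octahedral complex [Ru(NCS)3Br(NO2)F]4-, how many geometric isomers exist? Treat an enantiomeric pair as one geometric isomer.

4

In an octahedral complex each vertex has one trans partner and four cis neighbours.
There are 4 geometric isomers: NCS mer (3 arrangements); NCS fac (chiral).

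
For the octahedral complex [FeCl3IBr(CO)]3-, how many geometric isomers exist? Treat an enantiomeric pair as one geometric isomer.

4

An octahedron has six vertices in three trans pairs; every non-trans pair is cis.
There are 4 geometric isomers: Cl mer (3 arrangements); Cl fac (chiral).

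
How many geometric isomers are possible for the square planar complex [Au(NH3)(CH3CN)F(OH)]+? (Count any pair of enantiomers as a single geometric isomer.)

There are 3 geometric isomers: (CH3CN/NH3 trans, F/OH trans); (CH3CN/OH trans, F/NH3 trans); (CH3CN/F trans, NH3/OH trans).

3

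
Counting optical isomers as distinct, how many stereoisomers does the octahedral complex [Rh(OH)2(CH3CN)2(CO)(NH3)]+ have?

Working through the distinct placements yields 6 geometric isomers: OH trans, CH3CN trans; OH cis, CH3CN trans; OH trans, CH3CN cis; OH cis, CH3CN cis (3 arrangements, 2 chiral).
Of these, 2 lack any improper symmetry element and so occur as enantiomeric pairs, giving 6 + 2 = 8 stereoisomers in total.

8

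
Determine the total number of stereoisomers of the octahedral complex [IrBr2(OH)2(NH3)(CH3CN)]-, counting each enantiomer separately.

8

An octahedron has six vertices in three trans pairs; every non-trans pair is cis.
Working through the distinct placements yields 6 geometric isomers: Br trans, OH trans; Br trans, OH cis; Br cis, OH trans; Br cis, OH cis (3 arrangements, 2 chiral).
Of these, 2 lack any improper symmetry element and so occur as enantiomeric pairs, giving 6 + 2 = 8 stereoisomers in total.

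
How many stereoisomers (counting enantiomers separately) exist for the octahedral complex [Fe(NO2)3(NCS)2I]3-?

In an octahedral complex each vertex has one trans partner and four cis neighbours.
The distinct arrangements are (3 in all): NO2 mer, NCS cis; NO2 mer, NCS trans; NO2 fac, NCS cis.
Each arrangement has an internal mirror plane or centre of symmetry, so none is chiral.

3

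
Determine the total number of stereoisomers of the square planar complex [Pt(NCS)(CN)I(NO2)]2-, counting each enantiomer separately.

3

The distinct arrangements are (3 in all): (CN/NCS trans, I/NO2 trans); (CN/NO2 trans, I/NCS trans); (CN/I trans, NCS/NO2 trans).
Each arrangement has an internal mirror plane or centre of symmetry, so none is chiral.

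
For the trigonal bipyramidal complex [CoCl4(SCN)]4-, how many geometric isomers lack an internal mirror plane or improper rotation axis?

A trigonal bipyramid has two axial and three equatorial sites, which are chemically inequivalent.
The distinct arrangements are (2 in all): SCN equatorial; SCN axial.
Each arrangement has an internal mirror plane or centre of symmetry, so none is chiral.

0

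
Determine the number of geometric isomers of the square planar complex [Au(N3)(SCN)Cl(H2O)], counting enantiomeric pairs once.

3

In a square planar complex each vertex has one trans partner and two cis neighbours.
There are 3 geometric isomers: (Cl/N3 trans, H2O/SCN trans); (Cl/SCN trans, H2O/N3 trans); (Cl/H2O trans, N3/SCN trans).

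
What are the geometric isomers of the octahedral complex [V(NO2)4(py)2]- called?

In an octahedral complex each vertex has one trans partner and four cis neighbours.
The distinct arrangements are (2 in all): py trans; py cis.

cis and trans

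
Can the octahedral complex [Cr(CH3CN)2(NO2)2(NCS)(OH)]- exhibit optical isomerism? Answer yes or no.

An octahedron has six vertices in three trans pairs; every non-trans pair is cis.
The distinct arrangements are (6 in all): CH3CN trans, NO2 cis; CH3CN trans, NO2 trans; CH3CN cis, NO2 cis (3 arrangements, 2 chiral); CH3CN cis, NO2 trans.
Of these, 2 lack any improper symmetry element and so occur as enantiomeric pairs, giving 6 + 2 = 8 stereoisomers in total.

yes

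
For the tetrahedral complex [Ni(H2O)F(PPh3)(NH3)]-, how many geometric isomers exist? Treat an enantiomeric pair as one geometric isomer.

All four vertices of a tetrahedron are equivalent and mutually adjacent, so cis/trans isomerism cannot arise.
Only one geometric arrangement is possible; it has no improper symmetry element, so it exists as a pair of enantiomers (2 stereoisomers).

1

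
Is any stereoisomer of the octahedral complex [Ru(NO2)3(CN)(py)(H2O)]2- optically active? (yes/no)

yes

An octahedron has six vertices in three trans pairs; every non-trans pair is cis.
There are 4 geometric isomers: NO2 mer (3 arrangements); NO2 fac (chiral).
One of these lacks any improper symmetry element and so occurs as an enantiomeric pair, giving 4 + 1 = 5 stereoisomers in total.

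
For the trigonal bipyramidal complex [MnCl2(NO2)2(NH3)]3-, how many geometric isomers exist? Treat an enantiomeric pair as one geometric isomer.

A trigonal bipyramid has two axial and three equatorial sites, which are chemically inequivalent.
Exhaustive case analysis gives 5 geometric isomers.

5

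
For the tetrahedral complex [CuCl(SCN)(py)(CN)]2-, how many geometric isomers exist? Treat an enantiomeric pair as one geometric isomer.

All four vertices of a tetrahedron are equivalent and mutually adjacent, so cis/trans isomerism cannot arise.
Only one geometric arrangement is possible; it has no improper symmetry element, so it exists as a pair of enantiomers (2 stereoisomers).

1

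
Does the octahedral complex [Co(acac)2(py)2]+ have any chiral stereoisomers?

The six octahedral sites form three mutually perpendicular trans pairs.
Each acac is bidentate and must span two cis positions.
The distinct arrangements are (2 in all): py trans; py cis (chiral).
One of these lacks any improper symmetry element and so occurs as an enantiomeric pair, giving 2 + 1 = 3 stereoisomers in total.

yes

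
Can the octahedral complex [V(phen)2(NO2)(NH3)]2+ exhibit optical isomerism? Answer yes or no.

An octahedron has six vertices in three trans pairs; every non-trans pair is cis.
Each phen is bidentate and must span two cis positions.
There are 2 geometric isomers: NO2 and NH3 mutually trans; NO2 and NH3 mutually cis (chiral).
One of these lacks any improper symmetry element and so occurs as an enantiomeric pair, giving 2 + 1 = 3 stereoisomers in total.

yes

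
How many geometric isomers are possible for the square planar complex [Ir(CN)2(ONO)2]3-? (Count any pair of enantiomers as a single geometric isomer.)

In a square planar complex each vertex has one trans partner and two cis neighbours.
The distinct arrangements are (2 in all): CN cis; CN trans.

2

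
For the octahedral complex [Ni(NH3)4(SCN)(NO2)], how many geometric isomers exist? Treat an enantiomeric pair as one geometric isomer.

The distinct arrangements are (2 in all): SCN and NO2 mutually trans; SCN and NO2 mutually cis.

2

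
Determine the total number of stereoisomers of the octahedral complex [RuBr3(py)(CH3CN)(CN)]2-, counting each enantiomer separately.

There are 4 geometric isomers: Br mer (3 arrangements); Br fac (chiral).
One of these lacks any improper symmetry element and so occurs as an enantiomeric pair, giving 4 + 1 = 5 stereoisomers in total.

5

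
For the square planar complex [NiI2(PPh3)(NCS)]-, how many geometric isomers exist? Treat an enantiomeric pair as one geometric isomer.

In a square planar complex each vertex has one trans partner and two cis neighbours.
Systematic placement gives 2 geometric isomers: I cis; I trans.

2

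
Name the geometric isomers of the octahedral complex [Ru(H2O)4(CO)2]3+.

cis and trans

The six octahedral sites form three mutually perpendicular trans pairs.
Systematic placement gives 2 geometric isomers: CO trans; CO cis.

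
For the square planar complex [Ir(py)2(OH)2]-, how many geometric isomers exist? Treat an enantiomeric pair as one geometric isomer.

There are 2 geometric isomers: py cis; py trans.

2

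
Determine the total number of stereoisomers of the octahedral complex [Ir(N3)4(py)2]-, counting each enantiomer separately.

The distinct arrangements are (2 in all): py trans; py cis.
Each arrangement has an internal mirror plane or centre of symmetry, so none is chiral.

2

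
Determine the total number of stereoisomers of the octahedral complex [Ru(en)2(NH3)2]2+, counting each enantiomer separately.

3

Each en is bidentate and must span two cis positions.
Systematic placement gives 2 geometric isomers: NH3 trans; NH3 cis (chiral).
One of these lacks any improper symmetry element and so occurs as an enantiomeric pair, giving 2 + 1 = 3 stereoisomers in total.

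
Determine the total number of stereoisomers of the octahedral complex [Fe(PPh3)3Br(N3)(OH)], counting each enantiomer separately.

The six octahedral sites form three mutually perpendicular trans pairs.
The distinct arrangements are (4 in all): PPh3 mer (3 arrangements); PPh3 fac (chiral).
One of these lacks any improper symmetry element and so occurs as an enantiomeric pair, giving 4 + 1 = 5 stereoisomers in total.

5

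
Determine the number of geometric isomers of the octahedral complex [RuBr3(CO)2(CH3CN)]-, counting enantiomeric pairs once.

Working through the distinct placements yields 3 geometric isomers: Br mer, CO trans; Br mer, CO cis; Br fac, CO cis.

3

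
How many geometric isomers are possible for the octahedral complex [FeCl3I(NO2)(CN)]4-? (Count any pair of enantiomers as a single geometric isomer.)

4

The six octahedral sites form three mutually perpendicular trans pairs.
Systematic placement gives 4 geometric isomers: Cl mer (3 arrangements); Cl fac (chiral).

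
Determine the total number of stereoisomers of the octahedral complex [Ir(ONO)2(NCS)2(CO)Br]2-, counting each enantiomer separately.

8

In an octahedral complex each vertex has one trans partner and four cis neighbours.
Working through the distinct placements yields 6 geometric isomers: ONO trans, NCS trans; ONO cis, NCS cis (3 arrangements, 2 chiral); ONO trans, NCS cis; ONO cis, NCS trans.
Of these, 2 lack any improper symmetry element and so occur as enantiomeric pairs, giving 6 + 2 = 8 stereoisomers in total.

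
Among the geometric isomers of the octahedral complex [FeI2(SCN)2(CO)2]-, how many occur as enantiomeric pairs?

1

Working through the distinct placements yields 5 geometric isomers: I trans, SCN trans, CO trans; I cis, SCN cis, CO trans; I cis, SCN trans, CO cis; I cis, SCN cis, CO cis (chiral); I trans, SCN cis, CO cis.
One of these lacks any improper symmetry element and so occurs as an enantiomeric pair, giving 5 + 1 = 6 stereoisomers in total.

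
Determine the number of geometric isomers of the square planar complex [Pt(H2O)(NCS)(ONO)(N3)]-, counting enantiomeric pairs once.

3

In a square planar complex each vertex has one trans partner and two cis neighbours.
Systematic placement gives 3 geometric isomers: (H2O/NCS trans, N3/ONO trans); (H2O/ONO trans, N3/NCS trans); (H2O/N3 trans, NCS/ONO trans).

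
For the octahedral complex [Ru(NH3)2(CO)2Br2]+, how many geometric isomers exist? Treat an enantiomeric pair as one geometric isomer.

The six octahedral sites form three mutually perpendicular trans pairs.
There are 5 geometric isomers: NH3 trans, CO trans, Br trans; NH3 cis, CO cis, Br trans; NH3 trans, CO cis, Br cis; NH3 cis, CO cis, Br cis (chiral); NH3 cis, CO trans, Br cis.

5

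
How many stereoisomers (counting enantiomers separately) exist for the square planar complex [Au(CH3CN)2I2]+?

2

In a square planar complex each vertex has one trans partner and two cis neighbours.
Working through the distinct placements yields 2 geometric isomers: CH3CN cis; CH3CN trans.
Each arrangement has an internal mirror plane or centre of symmetry, so none is chiral.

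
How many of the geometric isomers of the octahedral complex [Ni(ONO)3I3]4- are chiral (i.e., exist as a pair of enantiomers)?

The six octahedral sites form three mutually perpendicular trans pairs.
The distinct arrangements are (2 in all): ONO mer; ONO fac.
Each arrangement has an internal mirror plane or centre of symmetry, so none is chiral.

0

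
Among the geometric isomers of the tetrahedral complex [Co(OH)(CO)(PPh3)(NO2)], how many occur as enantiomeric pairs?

1

In a tetrahedral complex all four positions are equivalent and every pair of ligands is adjacent — there is no cis/trans distinction.
Only one geometric arrangement is possible; it has no improper symmetry element, so it exists as a pair of enantiomers (2 stereoisomers).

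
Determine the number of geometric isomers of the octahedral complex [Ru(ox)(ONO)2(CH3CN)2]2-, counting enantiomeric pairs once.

In an octahedral complex each vertex has one trans partner and four cis neighbours.
Each ox is bidentate and must span two cis positions.
Systematic placement gives 3 geometric isomers: ONO cis, CH3CN trans; ONO cis, CH3CN cis (chiral); ONO trans, CH3CN cis.

3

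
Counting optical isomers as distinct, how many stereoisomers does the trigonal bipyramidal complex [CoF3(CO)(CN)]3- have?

4

A trigonal bipyramid has two axial and three equatorial sites, which are chemically inequivalent.
The distinct arrangements are (4 in all): CO axial, CN axial; CO equatorial, CN axial; CO axial, CN equatorial; CO equatorial, CN equatorial.
Each arrangement has an internal mirror plane or centre of symmetry, so none is chiral.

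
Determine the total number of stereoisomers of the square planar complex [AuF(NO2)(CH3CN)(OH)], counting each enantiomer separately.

3

In a square planar complex each vertex has one trans partner and two cis neighbours.
Working through the distinct placements yields 3 geometric isomers: (CH3CN/NO2 trans, F/OH trans); (CH3CN/OH trans, F/NO2 trans); (CH3CN/F trans, NO2/OH trans).
Each arrangement has an internal mirror plane or centre of symmetry, so none is chiral.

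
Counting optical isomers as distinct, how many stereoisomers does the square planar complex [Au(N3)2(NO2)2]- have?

The distinct arrangements are (2 in all): N3 cis; N3 trans.
Each arrangement has an internal mirror plane or centre of symmetry, so none is chiral.

2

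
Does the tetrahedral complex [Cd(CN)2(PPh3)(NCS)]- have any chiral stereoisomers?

In a tetrahedral complex all four positions are equivalent and every pair of ligands is adjacent — there is no cis/trans distinction.
Only one geometric arrangement is possible.

no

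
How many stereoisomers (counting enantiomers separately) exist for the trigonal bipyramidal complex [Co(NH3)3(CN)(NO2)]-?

In a trigonal bipyramid the two axial positions differ from the three equatorial ones.
The distinct arrangements are (4 in all): CN axial, NO2 equatorial; CN axial, NO2 axial; CN equatorial, NO2 equatorial; CN equatorial, NO2 axial.
Each arrangement has an internal mirror plane or centre of symmetry, so none is chiral.

4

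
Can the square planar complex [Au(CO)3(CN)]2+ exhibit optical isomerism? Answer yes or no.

no

In a square planar complex each vertex has one trans partner and two cis neighbours.
Only one geometric arrangement is possible.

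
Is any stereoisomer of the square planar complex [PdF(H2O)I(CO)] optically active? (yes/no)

In a square planar complex each vertex has one trans partner and two cis neighbours.
There are 3 geometric isomers: (CO/H2O trans, F/I trans); (CO/I trans, F/H2O trans); (CO/F trans, H2O/I trans).
Each arrangement has an internal mirror plane or centre of symmetry, so none is chiral.

no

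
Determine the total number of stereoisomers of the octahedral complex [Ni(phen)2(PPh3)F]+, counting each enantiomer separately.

3

The six octahedral sites form three mutually perpendicular trans pairs.
Each phen is bidentate and must span two cis positions.
The distinct arrangements are (2 in all): PPh3 and F mutually trans; PPh3 and F mutually cis (chiral).
One of these lacks any improper symmetry element and so occurs as an enantiomeric pair, giving 2 + 1 = 3 stereoisomers in total.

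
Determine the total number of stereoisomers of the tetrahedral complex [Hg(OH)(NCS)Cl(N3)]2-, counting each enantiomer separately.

2

In a tetrahedral complex all four positions are equivalent and every pair of ligands is adjacent — there is no cis/trans distinction.
Only one geometric arrangement is possible; it has no improper symmetry element, so it exists as a pair of enantiomers (2 stereoisomers).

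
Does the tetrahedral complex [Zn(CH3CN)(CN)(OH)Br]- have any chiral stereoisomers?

yes

Only one geometric arrangement is possible; it has no improper symmetry element, so it exists as a pair of enantiomers (2 stereoisomers).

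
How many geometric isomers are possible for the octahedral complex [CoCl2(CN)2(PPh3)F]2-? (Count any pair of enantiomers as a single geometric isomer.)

6

Systematic placement gives 6 geometric isomers: Cl trans, CN trans; Cl cis, CN trans; Cl cis, CN cis (3 arrangements, 2 chiral); Cl trans, CN cis.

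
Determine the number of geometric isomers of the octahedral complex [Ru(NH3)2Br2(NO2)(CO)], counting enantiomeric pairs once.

The six octahedral sites form three mutually perpendicular trans pairs.
There are 6 geometric isomers: NH3 cis, Br trans; NH3 trans, Br trans; NH3 cis, Br cis (3 arrangements, 2 chiral); NH3 trans, Br cis.

6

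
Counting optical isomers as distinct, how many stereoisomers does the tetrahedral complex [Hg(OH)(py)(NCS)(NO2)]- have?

2

In a tetrahedral complex all four positions are equivalent and every pair of ligands is adjacent — there is no cis/trans distinction.
Only one geometric arrangement is possible; it has no improper symmetry element, so it exists as a pair of enantiomers (2 stereoisomers).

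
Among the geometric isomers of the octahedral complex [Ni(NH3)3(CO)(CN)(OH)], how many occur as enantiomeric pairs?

1

In an octahedral complex each vertex has one trans partner and four cis neighbours.
The distinct arrangements are (4 in all): NH3 mer (3 arrangements); NH3 fac (chiral).
One of these lacks any improper symmetry element and so occurs as an enantiomeric pair, giving 4 + 1 = 5 stereoisomers in total.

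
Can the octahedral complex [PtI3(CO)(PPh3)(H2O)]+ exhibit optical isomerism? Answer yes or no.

yes

The six octahedral sites form three mutually perpendicular trans pairs.
Systematic placement gives 4 geometric isomers: I mer (3 arrangements); I fac (chiral).
One of these lacks any improper symmetry element and so occurs as an enantiomeric pair, giving 4 + 1 = 5 stereoisomers in total.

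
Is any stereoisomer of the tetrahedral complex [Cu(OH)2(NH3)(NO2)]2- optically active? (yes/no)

All four vertices of a tetrahedron are equivalent and mutually adjacent, so cis/trans isomerism cannot arise.
Only one geometric arrangement is possible.

no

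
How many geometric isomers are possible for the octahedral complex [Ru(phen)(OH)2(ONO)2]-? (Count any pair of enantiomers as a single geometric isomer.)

3

Each phen is bidentate and must span two cis positions.
There are 3 geometric isomers: OH trans, ONO cis; OH cis, ONO cis (chiral); OH cis, ONO trans.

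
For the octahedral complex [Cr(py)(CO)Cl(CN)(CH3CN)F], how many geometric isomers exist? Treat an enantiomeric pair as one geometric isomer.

15

An octahedron has six vertices in three trans pairs; every non-trans pair is cis.
Exhaustive case analysis gives 15 geometric isomers.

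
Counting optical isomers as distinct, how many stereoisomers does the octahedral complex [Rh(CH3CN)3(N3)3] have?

2

The six octahedral sites form three mutually perpendicular trans pairs.
The distinct arrangements are (2 in all): CH3CN mer; CH3CN fac.
Each arrangement has an internal mirror plane or centre of symmetry, so none is chiral.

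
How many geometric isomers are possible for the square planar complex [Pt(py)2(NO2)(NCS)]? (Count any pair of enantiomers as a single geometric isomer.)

2

A square has two trans pairs of vertices; adjacent vertices are cis.
The distinct arrangements are (2 in all): py cis; py trans.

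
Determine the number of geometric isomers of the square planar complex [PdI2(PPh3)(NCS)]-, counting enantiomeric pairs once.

A square has two trans pairs of vertices; adjacent vertices are cis.
Working through the distinct placements yields 2 geometric isomers: I cis; I trans.

2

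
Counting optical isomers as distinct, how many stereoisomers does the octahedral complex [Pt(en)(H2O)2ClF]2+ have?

6

An octahedron has six vertices in three trans pairs; every non-trans pair is cis.
Each en is bidentate and must span two cis positions.
There are 4 geometric isomers: H2O cis (3 arrangements, 2 chiral); H2O trans.
Of these, 2 lack any improper symmetry element and so occur as enantiomeric pairs, giving 4 + 2 = 6 stereoisomers in total.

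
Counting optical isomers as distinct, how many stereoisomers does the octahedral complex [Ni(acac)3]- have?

An octahedron has six vertices in three trans pairs; every non-trans pair is cis.
Each acac is bidentate and must span two cis positions.
Only one geometric arrangement is possible; it has no improper symmetry element, so it exists as a pair of enantiomers (2 stereoisomers).

2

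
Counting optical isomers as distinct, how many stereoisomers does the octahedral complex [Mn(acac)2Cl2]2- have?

3

Each acac is bidentate and must span two cis positions.
There are 2 geometric isomers: Cl trans; Cl cis (chiral).
One of these lacks any improper symmetry element and so occurs as an enantiomeric pair, giving 2 + 1 = 3 stereoisomers in total.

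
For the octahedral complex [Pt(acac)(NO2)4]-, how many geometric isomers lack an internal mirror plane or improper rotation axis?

The six octahedral sites form three mutually perpendicular trans pairs.
Each acac is bidentate and must span two cis positions.
Only one geometric arrangement is possible.

0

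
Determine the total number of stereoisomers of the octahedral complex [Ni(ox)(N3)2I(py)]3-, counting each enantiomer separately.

In an octahedral complex each vertex has one trans partner and four cis neighbours.
Each ox is bidentate and must span two cis positions.
Working through the distinct placements yields 4 geometric isomers: N3 cis (3 arrangements, 2 chiral); N3 trans.
Of these, 2 lack any improper symmetry element and so occur as enantiomeric pairs, giving 4 + 2 = 6 stereoisomers in total.

6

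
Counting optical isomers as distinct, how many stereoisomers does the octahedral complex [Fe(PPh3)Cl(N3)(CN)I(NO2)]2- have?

30

An octahedron has six vertices in three trans pairs; every non-trans pair is cis.
Placing the ligands in turn and identifying arrangements related by rotation or reflection leaves 15 distinct geometric isomers.
Of these, 15 lack any improper symmetry element and so occur as enantiomeric pairs, giving 15 + 15 = 30 stereoisomers in total.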